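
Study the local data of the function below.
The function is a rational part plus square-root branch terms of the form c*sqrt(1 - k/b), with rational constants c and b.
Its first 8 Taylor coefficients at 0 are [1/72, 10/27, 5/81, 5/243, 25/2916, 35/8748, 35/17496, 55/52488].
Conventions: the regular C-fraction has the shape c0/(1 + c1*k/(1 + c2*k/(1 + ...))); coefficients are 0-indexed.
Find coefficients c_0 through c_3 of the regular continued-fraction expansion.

The regular C-fraction coefficients are [1/72, -80/3, 53/2, 1/954].

Taylor coefficients (read off): a_0 = 1/72, a_1 = 10/27, a_2 = 5/81, a_3 = 5/243.
c0 = a_0 = 1/72. Peel one level at a time: if S = 1 + c*k/S' with S'(0) = 1, then c is the k-coefficient of S and S' = c*k/(S - 1).
S_1 = c0/f = 1 + (-80/3)*k + (2120/3)*k^2 + ...; c1 = -80/3.
S_2 = c1*k/(S_1 - 1) = 1 + (53/2)*k + (-1/36)*k^2 + ...; c2 = 53/2.
S_3 = c2*k/(S_2 - 1) = 1 + (1/954)*k + ...; c3 = 1/954.


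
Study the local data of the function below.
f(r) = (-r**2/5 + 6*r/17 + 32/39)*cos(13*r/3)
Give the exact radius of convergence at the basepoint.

The radius of convergence is infinite.

The factor cos(13*r/3) is entire and contributes no finite singular point.
The polynomial part has no poles.
No finite singular points: the Taylor series at 0 converges everywhere.


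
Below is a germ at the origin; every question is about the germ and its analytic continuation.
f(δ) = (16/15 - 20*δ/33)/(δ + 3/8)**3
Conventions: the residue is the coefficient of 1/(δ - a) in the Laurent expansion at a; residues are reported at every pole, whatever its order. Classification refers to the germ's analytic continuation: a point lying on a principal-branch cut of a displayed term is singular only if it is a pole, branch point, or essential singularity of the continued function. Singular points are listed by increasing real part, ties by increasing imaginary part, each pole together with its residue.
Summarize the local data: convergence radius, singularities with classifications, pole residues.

Radius of convergence at 0: 3/8.
At -3/8: a pole of order 3; residue 0.

Denominator factor (δ + 3/8)^3: pole of order 3 at -3/8, modulus 3/8.
The radius of convergence is the smallest modulus among the singular points: 3/8.
At the order-3 pole -3/8 set g(δ) = (δ - (-3/8))^3*f(δ) = 16/15 - 20*δ/33.
Order-3 pole: residue = g''(a)/2; g''(-3/8) = 0, so the residue is 0.


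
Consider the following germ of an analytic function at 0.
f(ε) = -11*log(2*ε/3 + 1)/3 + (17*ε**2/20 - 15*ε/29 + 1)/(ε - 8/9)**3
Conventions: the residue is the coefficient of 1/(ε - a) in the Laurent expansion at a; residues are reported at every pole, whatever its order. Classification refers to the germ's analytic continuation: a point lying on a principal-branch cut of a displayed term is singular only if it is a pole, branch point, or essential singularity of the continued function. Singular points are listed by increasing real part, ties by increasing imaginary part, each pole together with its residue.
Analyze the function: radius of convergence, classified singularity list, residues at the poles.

Radius of convergence at 0: 8/9.
At -3/2: a logarithmic branch point.
At 8/9: a pole of order 3; residue 17/20.

Denominator factor (ε - 8/9)^3: pole of order 3 at 8/9, modulus 8/9.
Branch term (-11/3)*log(1 - ε/(-3/2)): its argument vanishes at ε = -3/2, a logarithmic branch point, modulus 3/2.
The radius of convergence is the smallest modulus among the singular points: 8/9.
The branch term is analytic at 8/9 and contributes nothing to the residue; only the rational part matters.
At the order-3 pole 8/9 set g(ε) = (ε - (8/9))^3*(rational part) = 17*ε**2/20 - 15*ε/29 + 1.
Order-3 pole: residue = g''(a)/2; g''(8/9) = 17/10, so the residue is 17/20.
List the singular points by increasing real part (a conjugate pair: the negative imaginary part first).


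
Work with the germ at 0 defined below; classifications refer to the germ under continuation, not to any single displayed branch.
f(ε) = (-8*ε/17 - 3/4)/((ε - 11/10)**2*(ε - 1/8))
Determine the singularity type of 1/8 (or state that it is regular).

The denominator factor ε - 1/8 vanishes at 1/8 and appears to the power 1; the numerator there equals -55/68, nonzero, and no other factor vanishes.
Hence a pole whose order is the multiplicity, 1.

The point is a pole of order 1.


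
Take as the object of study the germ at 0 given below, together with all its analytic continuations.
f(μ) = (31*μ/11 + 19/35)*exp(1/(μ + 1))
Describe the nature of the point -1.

The point is an essential singularity.

The exponent 1/(μ - (-1)) has a pole at -1, so exp(1/(μ - (-1))) takes every nonzero value near it: an essential singularity (not a pole of any order).


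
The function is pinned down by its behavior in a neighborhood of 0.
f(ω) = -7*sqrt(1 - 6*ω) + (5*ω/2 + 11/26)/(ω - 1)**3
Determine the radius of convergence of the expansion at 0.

The radius of convergence is 1/6.

Denominator factor (ω - 1)^3: pole of order 3 at 1, modulus 1.
Branch term (-7)*sqrt(1 - ω/(1/6)): its argument vanishes at ω = 1/6, a square-root branch point, modulus 1/6.
The radius of convergence is the smallest modulus among the singular points: 1/6.


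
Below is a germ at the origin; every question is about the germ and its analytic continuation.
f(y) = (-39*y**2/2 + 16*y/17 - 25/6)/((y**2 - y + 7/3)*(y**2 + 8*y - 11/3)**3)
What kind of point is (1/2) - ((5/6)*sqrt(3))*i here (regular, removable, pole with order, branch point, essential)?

The point is a pole of order 1.

The denominator factor y**2 - y + 7/3 vanishes at (1/2) - ((5/6)*sqrt(3))*i and appears to the power 1; the numerator there equals (6539/204) + ((3155/204)*sqrt(3))*i, nonzero, and no other factor vanishes.
Hence a pole whose order is the multiplicity, 1.


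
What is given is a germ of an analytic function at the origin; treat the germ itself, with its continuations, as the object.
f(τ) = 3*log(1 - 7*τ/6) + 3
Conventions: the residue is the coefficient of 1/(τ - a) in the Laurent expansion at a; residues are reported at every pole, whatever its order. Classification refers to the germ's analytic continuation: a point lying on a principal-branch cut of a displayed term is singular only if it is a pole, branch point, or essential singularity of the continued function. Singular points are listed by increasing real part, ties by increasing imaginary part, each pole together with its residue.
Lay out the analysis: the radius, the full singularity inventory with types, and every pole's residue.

Radius of convergence at 0: 6/7.
At 6/7: a logarithmic branch point.

Branch term (3)*log(1 - τ/(6/7)): its argument vanishes at τ = 6/7, a logarithmic branch point, modulus 6/7.
The radius of convergence is the smallest modulus among the singular points: 6/7.


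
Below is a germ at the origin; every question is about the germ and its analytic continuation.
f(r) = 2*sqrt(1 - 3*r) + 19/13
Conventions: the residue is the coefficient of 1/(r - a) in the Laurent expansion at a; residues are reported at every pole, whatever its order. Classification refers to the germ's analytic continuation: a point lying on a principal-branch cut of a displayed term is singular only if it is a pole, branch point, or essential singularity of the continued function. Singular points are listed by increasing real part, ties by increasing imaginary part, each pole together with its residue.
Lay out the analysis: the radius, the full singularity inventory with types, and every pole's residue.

Branch term (2)*sqrt(1 - r/(1/3)): its argument vanishes at r = 1/3, a square-root branch point, modulus 1/3.
The radius of convergence is the smallest modulus among the singular points: 1/3.

Radius of convergence at 0: 1/3.
At 1/3: an algebraic (square-root) branch point.


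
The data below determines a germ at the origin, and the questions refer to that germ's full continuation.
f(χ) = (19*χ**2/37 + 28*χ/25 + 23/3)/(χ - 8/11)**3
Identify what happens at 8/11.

The point is a pole of order 3.

The denominator factor χ - 8/11 vanishes at 8/11 and appears to the power 3; the numerator there equals 2938979/335775, nonzero, and no other factor vanishes.
Hence a pole whose order is the multiplicity, 3.


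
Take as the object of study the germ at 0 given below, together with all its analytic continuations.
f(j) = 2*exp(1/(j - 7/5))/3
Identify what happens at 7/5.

The exponent 1/(j - (7/5)) has a pole at 7/5, so exp(1/(j - (7/5))) takes every nonzero value near it: an essential singularity (not a pole of any order).

The point is an essential singularity.


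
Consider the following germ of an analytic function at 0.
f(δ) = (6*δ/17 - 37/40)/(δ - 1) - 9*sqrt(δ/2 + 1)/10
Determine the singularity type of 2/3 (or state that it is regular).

The point is a regular point.

Denominator factors: δ - 1 = -1/3 at δ = 2/3 — none vanishes.
Branch term sqrt(1 - δ/(-2)): argument at 2/3 is 4/3, nonzero, so 2/3 is not its branch point (a point on a principal cut is still regular for the continued germ).
So the germ continues analytically to 2/3.


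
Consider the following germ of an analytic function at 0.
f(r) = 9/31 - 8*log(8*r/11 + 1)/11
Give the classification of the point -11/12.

The point is a regular point.

There is no denominator, hence no pole anywhere.
Branch term log(1 - r/(-11/8)): argument at -11/12 is 1/3, nonzero, so -11/12 is not its branch point (a point on a principal cut is still regular for the continued germ).
So the germ continues analytically to -11/12.


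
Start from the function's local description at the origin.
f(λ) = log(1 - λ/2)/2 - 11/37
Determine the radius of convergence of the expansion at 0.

Branch term (1/2)*log(1 - λ/(2)): its argument vanishes at λ = 2, a logarithmic branch point, modulus 2.
The radius of convergence is the smallest modulus among the singular points: 2.

The radius of convergence is 2.


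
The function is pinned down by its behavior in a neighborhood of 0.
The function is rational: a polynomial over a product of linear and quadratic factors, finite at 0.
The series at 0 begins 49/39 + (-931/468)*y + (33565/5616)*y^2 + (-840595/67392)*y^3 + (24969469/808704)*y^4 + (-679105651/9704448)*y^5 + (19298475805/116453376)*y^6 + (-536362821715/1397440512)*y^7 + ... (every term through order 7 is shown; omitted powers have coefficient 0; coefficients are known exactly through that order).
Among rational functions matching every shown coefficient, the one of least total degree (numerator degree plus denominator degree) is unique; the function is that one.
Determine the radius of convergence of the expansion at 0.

No rational of total degree below 3 reproduces all 8 coefficients; solving the [0/3] Pade equations on them gives f(y) = -14/(13*(y + 3/7)*(y**2 + 3*y/2 - 2)), whose expansion matches every shown term.
Denominator factor (y**2 + 3*y/2 - 2): discriminant 41/4, real irrational roots -3/4 + (1/4)*sqrt(41) and -3/4 - (1/4)*sqrt(41); poles of order 1, moduli -3/4 + (1/4)*sqrt(41) and 3/4 + (1/4)*sqrt(41).
Denominator factor (y + 3/7): pole of order 1 at -3/7, modulus 3/7.
The radius of convergence is the smallest modulus among the singular points: 3/7.

The radius of convergence is 3/7.


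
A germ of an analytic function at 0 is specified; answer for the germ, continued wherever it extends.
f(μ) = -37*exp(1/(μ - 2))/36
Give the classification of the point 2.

The exponent 1/(μ - (2)) has a pole at 2, so exp(1/(μ - (2))) takes every nonzero value near it: an essential singularity (not a pole of any order).

The point is an essential singularity.


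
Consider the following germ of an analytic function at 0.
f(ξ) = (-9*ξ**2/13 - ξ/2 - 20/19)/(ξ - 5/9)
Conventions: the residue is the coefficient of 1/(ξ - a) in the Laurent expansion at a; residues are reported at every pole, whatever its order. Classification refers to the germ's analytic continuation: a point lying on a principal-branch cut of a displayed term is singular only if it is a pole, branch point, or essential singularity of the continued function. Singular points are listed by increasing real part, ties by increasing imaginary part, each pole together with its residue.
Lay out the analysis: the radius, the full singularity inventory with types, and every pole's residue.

Radius of convergence at 0: 5/9.
At 5/9: a pole of order 1; residue -6865/4446.

Denominator factor (ξ - 5/9): pole of order 1 at 5/9, modulus 5/9.
The radius of convergence is the smallest modulus among the singular points: 5/9.
At the order-1 pole 5/9 set g(ξ) = (ξ - (5/9))*f(ξ) = -9*ξ**2/13 - ξ/2 - 20/19.
Simple pole: residue = g(a) at a = 5/9, which is -6865/4446.


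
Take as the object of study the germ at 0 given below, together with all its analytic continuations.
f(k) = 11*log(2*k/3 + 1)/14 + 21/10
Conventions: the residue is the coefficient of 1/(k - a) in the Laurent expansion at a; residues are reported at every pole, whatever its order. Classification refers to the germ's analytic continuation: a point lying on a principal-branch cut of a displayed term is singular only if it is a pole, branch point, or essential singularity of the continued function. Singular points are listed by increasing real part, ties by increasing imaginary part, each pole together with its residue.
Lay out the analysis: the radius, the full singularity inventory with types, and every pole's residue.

Radius of convergence at 0: 3/2.
At -3/2: a logarithmic branch point.

Branch term (11/14)*log(1 - k/(-3/2)): its argument vanishes at k = -3/2, a logarithmic branch point, modulus 3/2.
The radius of convergence is the smallest modulus among the singular points: 3/2.


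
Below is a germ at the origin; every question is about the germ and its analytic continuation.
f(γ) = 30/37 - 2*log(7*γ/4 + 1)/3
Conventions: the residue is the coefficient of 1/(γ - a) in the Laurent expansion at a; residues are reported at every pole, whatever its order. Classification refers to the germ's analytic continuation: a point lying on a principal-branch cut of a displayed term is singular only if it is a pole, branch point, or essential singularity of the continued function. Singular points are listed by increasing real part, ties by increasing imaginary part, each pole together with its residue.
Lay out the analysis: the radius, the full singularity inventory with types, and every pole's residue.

Branch term (-2/3)*log(1 - γ/(-4/7)): its argument vanishes at γ = -4/7, a logarithmic branch point, modulus 4/7.
The radius of convergence is the smallest modulus among the singular points: 4/7.

Radius of convergence at 0: 4/7.
At -4/7: a logarithmic branch point.


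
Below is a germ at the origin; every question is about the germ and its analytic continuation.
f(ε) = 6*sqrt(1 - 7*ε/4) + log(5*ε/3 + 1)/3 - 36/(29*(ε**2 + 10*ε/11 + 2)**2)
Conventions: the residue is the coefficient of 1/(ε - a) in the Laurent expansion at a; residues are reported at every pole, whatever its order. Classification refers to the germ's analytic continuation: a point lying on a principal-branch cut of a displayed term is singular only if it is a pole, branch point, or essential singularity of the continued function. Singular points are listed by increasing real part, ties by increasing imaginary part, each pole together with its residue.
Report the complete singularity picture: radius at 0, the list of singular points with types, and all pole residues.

Denominator factor (ε**2 + 10*ε/11 + 2)^2: discriminant -868/121, complex-conjugate roots (-5/11) + ((1/11)*sqrt(217))*i and (-5/11) - ((1/11)*sqrt(217))*i; poles of order 2, moduli sqrt(2) and sqrt(2).
Branch term (1/3)*log(1 - ε/(-3/5)): its argument vanishes at ε = -3/5, a logarithmic branch point, modulus 3/5.
Branch term (6)*sqrt(1 - ε/(4/7)): its argument vanishes at ε = 4/7, a square-root branch point, modulus 4/7.
The radius of convergence is the smallest modulus among the singular points: 4/7.
The branch terms are analytic at (-5/11) - ((1/11)*sqrt(217))*i and contribute nothing to the residue; only the rational part matters.
The factor ε**2 + 10*ε/11 + 2 splits as (ε - a)(ε - a') with a = (-5/11) - ((1/11)*sqrt(217))*i, a' = (-5/11) + ((1/11)*sqrt(217))*i. At the order-2 pole a set g(ε) = (ε - a)^2*(rational part) = [-36/29] / (ε - a')^2.
Order-2 pole: residue = g'(a); g'((-5/11) - ((1/11)*sqrt(217))*i) = -((11979/1365581)*sqrt(217))*i, so the residue is -((11979/1365581)*sqrt(217))*i.
The branch terms are analytic at (-5/11) + ((1/11)*sqrt(217))*i and contribute nothing to the residue; only the rational part matters.
The factor ε**2 + 10*ε/11 + 2 splits as (ε - a)(ε - a') with a = (-5/11) + ((1/11)*sqrt(217))*i, a' = (-5/11) - ((1/11)*sqrt(217))*i. At the order-2 pole a set g(ε) = (ε - a)^2*(rational part) = [-36/29] / (ε - a')^2.
Order-2 pole: residue = g'(a); g'((-5/11) + ((1/11)*sqrt(217))*i) = ((11979/1365581)*sqrt(217))*i, so the residue is ((11979/1365581)*sqrt(217))*i.
List the singular points by increasing real part (a conjugate pair: the negative imaginary part first).

Radius of convergence at 0: 4/7.
At -3/5: a logarithmic branch point.
At (-5/11) - ((1/11)*sqrt(217))*i: a pole of order 2; residue -((11979/1365581)*sqrt(217))*i.
At (-5/11) + ((1/11)*sqrt(217))*i: a pole of order 2; residue ((11979/1365581)*sqrt(217))*i.
At 4/7: an algebraic (square-root) branch point.


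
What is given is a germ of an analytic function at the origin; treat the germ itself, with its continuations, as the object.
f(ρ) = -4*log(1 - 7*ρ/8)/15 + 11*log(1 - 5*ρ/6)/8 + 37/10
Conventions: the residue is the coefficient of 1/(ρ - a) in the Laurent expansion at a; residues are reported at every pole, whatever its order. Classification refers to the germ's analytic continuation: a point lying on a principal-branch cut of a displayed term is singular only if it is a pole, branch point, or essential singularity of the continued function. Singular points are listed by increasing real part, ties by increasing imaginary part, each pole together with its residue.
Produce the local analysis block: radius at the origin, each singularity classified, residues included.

Radius of convergence at 0: 8/7.
At 8/7: a logarithmic branch point.
At 6/5: a logarithmic branch point.

Branch term (-4/15)*log(1 - ρ/(8/7)): its argument vanishes at ρ = 8/7, a logarithmic branch point, modulus 8/7.
Branch term (11/8)*log(1 - ρ/(6/5)): its argument vanishes at ρ = 6/5, a logarithmic branch point, modulus 6/5.
The radius of convergence is the smallest modulus among the singular points: 8/7.
List the singular points by increasing real part (a conjugate pair: the negative imaginary part first).


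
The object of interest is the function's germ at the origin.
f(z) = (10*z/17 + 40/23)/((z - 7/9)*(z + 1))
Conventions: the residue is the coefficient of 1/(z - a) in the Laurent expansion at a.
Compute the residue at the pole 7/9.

At the order-1 pole 7/9 set g(z) = (z - (7/9))*f(z) = (10*z/17 + 40/23)/(z + 1).
Simple pole: residue = g(a) at a = 7/9, which is 3865/3128.

The residue is 3865/3128.


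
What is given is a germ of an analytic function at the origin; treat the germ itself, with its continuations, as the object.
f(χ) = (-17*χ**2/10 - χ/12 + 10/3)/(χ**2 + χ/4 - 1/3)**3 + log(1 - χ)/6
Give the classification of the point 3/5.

The point is a regular point.

Denominator factors: χ**2 + χ/4 - 1/3 = 53/300 at χ = 3/5 — none vanishes.
Branch term log(1 - χ/(1)): argument at 3/5 is 2/5, nonzero, so 3/5 is not its branch point (a point on a principal cut is still regular for the continued germ).
So the germ continues analytically to 3/5.


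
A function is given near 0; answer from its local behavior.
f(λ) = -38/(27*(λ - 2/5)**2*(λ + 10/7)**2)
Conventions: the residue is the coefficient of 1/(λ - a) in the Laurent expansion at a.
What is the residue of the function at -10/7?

The residue is -814625/1769472.

At the order-2 pole -10/7 set g(λ) = (λ - (-10/7))^2*f(λ) = -38/(27*(λ - 2/5)**2).
Order-2 pole: residue = g'(a); g'(-10/7) = -814625/1769472, so the residue is -814625/1769472.


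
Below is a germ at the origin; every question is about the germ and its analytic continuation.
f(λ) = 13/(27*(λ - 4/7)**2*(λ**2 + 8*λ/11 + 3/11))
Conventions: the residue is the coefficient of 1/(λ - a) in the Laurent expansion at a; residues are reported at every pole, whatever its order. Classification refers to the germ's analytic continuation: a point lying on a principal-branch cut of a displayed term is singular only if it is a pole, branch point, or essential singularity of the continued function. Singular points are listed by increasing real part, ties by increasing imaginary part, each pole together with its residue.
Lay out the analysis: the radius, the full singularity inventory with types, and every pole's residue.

Radius of convergence at 0: (1/11)*sqrt(33).
At (-4/11) - ((1/11)*sqrt(17))*i: a pole of order 1; residue (392392/897627) + ((30487457/274673862)*sqrt(17))*i.
At (-4/11) + ((1/11)*sqrt(17))*i: a pole of order 1; residue (392392/897627) - ((30487457/274673862)*sqrt(17))*i.
At 4/7: a pole of order 2; residue -784784/897627.


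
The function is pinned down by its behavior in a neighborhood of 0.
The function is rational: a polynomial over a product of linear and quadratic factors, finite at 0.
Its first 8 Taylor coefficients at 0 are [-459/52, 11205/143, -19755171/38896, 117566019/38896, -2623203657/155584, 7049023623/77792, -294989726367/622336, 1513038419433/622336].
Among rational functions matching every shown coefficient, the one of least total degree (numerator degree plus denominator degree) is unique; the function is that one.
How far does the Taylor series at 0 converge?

The radius of convergence is 2/9.

No rational of total degree below 6 reproduces all 8 coefficients; solving the [2/4] Pade equations on them gives f(h) = (10*h**2/17 + 9*h/11 - 17/39)/((h - 1)**2*(h + 2/9)**2), whose expansion matches every shown term.
Denominator factor (h - 1)^2: pole of order 2 at 1, modulus 1.
Denominator factor (h + 2/9)^2: pole of order 2 at -2/9, modulus 2/9.
The radius of convergence is the smallest modulus among the singular points: 2/9.


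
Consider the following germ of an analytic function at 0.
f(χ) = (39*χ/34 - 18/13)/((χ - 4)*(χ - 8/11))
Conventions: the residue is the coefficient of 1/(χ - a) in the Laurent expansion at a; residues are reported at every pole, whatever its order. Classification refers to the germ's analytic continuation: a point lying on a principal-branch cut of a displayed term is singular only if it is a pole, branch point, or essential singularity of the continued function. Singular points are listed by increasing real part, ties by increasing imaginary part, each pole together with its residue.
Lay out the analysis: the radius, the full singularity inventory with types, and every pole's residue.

Radius of convergence at 0: 8/11.
At 8/11: a pole of order 1; residue 223/1326.
At 4: a pole of order 1; residue 649/663.

Denominator factor (χ - 8/11): pole of order 1 at 8/11, modulus 8/11.
Denominator factor (χ - 4): pole of order 1 at 4, modulus 4.
The radius of convergence is the smallest modulus among the singular points: 8/11.
At the order-1 pole 8/11 set g(χ) = (χ - (8/11))*f(χ) = (39*χ/34 - 18/13)/(χ - 4).
Simple pole: residue = g(a) at a = 8/11, which is 223/1326.
At the order-1 pole 4 set g(χ) = (χ - (4))*f(χ) = (39*χ/34 - 18/13)/(χ - 8/11).
Simple pole: residue = g(a) at a = 4, which is 649/663.
List the singular points by increasing real part (a conjugate pair: the negative imaginary part first).


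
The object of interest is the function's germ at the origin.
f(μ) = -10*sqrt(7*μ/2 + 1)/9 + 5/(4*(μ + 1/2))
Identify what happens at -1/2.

The denominator factor μ + 1/2 vanishes at -1/2 and appears to the power 1; the numerator there equals 5/4, nonzero, and no other factor vanishes.
The branch terms are analytic at this point.
Hence a pole whose order is the multiplicity, 1.

The point is a pole of order 1.


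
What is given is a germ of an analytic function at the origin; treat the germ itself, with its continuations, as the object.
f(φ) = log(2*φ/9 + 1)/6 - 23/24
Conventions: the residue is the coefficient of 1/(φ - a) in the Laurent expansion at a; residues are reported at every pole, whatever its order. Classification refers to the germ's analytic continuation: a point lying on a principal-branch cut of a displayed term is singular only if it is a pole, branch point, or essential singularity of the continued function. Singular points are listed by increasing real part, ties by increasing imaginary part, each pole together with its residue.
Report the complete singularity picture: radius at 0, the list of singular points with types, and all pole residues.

Branch term (1/6)*log(1 - φ/(-9/2)): its argument vanishes at φ = -9/2, a logarithmic branch point, modulus 9/2.
The radius of convergence is the smallest modulus among the singular points: 9/2.

Radius of convergence at 0: 9/2.
At -9/2: a logarithmic branch point.


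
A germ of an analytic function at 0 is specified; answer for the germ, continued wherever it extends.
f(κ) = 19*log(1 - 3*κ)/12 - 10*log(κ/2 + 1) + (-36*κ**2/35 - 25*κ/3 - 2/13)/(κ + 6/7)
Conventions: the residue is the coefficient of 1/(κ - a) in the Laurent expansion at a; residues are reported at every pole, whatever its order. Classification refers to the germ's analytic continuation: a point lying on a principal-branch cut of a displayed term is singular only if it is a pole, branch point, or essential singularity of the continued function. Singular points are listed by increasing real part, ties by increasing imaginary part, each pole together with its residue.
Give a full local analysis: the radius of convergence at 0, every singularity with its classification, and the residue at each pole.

Denominator factor (κ + 6/7): pole of order 1 at -6/7, modulus 6/7.
Branch term (-10)*log(1 - κ/(-2)): its argument vanishes at κ = -2, a logarithmic branch point, modulus 2.
Branch term (19/12)*log(1 - κ/(1/3)): its argument vanishes at κ = 1/3, a logarithmic branch point, modulus 1/3.
The radius of convergence is the smallest modulus among the singular points: 1/3.
The branch terms are analytic at -6/7 and contribute nothing to the residue; only the rational part matters.
At the order-1 pole -6/7 set g(κ) = (κ - (-6/7))*(rational part) = -36*κ**2/35 - 25*κ/3 - 2/13.
Simple pole: residue = g(a) at a = -6/7, which is 138972/22295.
List the singular points by increasing real part (a conjugate pair: the negative imaginary part first).

Radius of convergence at 0: 1/3.
At -2: a logarithmic branch point.
At -6/7: a pole of order 1; residue 138972/22295.
At 1/3: a logarithmic branch point.


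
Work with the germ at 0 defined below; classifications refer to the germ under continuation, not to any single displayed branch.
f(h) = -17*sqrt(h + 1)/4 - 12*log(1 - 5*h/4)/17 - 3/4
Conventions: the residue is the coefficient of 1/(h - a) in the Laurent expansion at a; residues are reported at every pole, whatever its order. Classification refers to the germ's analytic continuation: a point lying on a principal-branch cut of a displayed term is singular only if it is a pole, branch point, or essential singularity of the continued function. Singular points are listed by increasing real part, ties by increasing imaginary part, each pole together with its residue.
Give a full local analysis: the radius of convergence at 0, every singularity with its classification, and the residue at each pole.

Branch term (-12/17)*log(1 - h/(4/5)): its argument vanishes at h = 4/5, a logarithmic branch point, modulus 4/5.
Branch term (-17/4)*sqrt(1 - h/(-1)): its argument vanishes at h = -1, a square-root branch point, modulus 1.
The radius of convergence is the smallest modulus among the singular points: 4/5.
List the singular points by increasing real part (a conjugate pair: the negative imaginary part first).

Radius of convergence at 0: 4/5.
At -1: an algebraic (square-root) branch point.
At 4/5: a logarithmic branch point.


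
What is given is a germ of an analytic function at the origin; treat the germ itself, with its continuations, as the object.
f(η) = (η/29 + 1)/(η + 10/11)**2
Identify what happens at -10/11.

The point is a pole of order 2.

The denominator factor η + 10/11 vanishes at -10/11 and appears to the power 2; the numerator there equals 309/319, nonzero, and no other factor vanishes.
Hence a pole whose order is the multiplicity, 2.


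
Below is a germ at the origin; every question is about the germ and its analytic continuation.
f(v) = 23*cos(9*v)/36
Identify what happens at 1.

There is no denominator, hence no pole anywhere.
The factor cos(9*v) is entire.
So the germ continues analytically to 1.

The point is a regular point.


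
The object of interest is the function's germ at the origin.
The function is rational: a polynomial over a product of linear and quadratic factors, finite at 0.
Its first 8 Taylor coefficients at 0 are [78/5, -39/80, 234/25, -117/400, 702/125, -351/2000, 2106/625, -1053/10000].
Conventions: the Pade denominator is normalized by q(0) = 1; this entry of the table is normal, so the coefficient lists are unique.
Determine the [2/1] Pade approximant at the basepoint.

Taylor coefficients needed (read off): a_0 = 78/5, a_1 = -39/80, a_2 = 234/25, a_3 = -117/400.
Write the denominator as Q(h) = 1 + q1*h. Requiring Q*f - P = O(h^4) with deg P <= 2 kills the coefficients of h^3..h^3 in Q*f:
  h^3: a_3 + q1*a_2 = 0, i.e. -117/400 + (234/25)*q1 = 0.
Solving this linear system: q1 = 1/32.
The numerator is Q*f truncated at degree 2: P0 = a_0 = 78/5; P1 = a_1 + q1*a_0 = 0; P2 = a_2 + q1*a_1 = 119613/12800.

The Pade approximant has numerator coefficients [78/5, 0, 119613/12800]; denominator coefficients [1, 1/32].


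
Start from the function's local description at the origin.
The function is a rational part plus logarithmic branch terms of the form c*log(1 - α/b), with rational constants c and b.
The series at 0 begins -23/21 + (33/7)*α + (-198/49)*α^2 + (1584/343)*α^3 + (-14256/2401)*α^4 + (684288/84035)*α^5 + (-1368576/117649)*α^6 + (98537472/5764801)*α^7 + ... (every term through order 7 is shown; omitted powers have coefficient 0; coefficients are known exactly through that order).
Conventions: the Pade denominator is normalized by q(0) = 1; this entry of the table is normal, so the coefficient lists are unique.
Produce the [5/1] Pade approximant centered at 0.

The Pade approximant has numerator coefficients [-23/21, 463/147, 132/49, -396/343, 1584/2401, -28512/84035]; denominator coefficients [1, 10/7].

Taylor coefficients needed (read off): a_0 = -23/21, a_1 = 33/7, a_2 = -198/49, a_3 = 1584/343, a_4 = -14256/2401, a_5 = 684288/84035, a_6 = -1368576/117649.
Write the denominator as Q(α) = 1 + q1*α. Requiring Q*f - P = O(α^7) with deg P <= 5 kills the coefficients of α^6..α^6 in Q*f:
  α^6: a_6 + q1*a_5 = 0, i.e. -1368576/117649 + (684288/84035)*q1 = 0.
Solving this linear system: q1 = 10/7.
The numerator is Q*f truncated at degree 5: P0 = a_0 = -23/21; P1 = a_1 + q1*a_0 = 463/147; P2 = a_2 + q1*a_1 = 132/49; P3 = a_3 + q1*a_2 = -396/343; P4 = a_4 + q1*a_3 = 1584/2401; P5 = a_5 + q1*a_4 = -28512/84035.


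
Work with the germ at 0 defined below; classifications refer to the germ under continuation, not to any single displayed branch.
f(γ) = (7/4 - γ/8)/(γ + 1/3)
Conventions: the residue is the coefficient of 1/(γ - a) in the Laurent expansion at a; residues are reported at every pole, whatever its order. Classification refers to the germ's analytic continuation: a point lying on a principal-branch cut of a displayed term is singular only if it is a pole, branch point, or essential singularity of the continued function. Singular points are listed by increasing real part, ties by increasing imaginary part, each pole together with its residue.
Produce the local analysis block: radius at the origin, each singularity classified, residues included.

Denominator factor (γ + 1/3): pole of order 1 at -1/3, modulus 1/3.
The radius of convergence is the smallest modulus among the singular points: 1/3.
At the order-1 pole -1/3 set g(γ) = (γ - (-1/3))*f(γ) = 7/4 - γ/8.
Simple pole: residue = g(a) at a = -1/3, which is 43/24.

Radius of convergence at 0: 1/3.
At -1/3: a pole of order 1; residue 43/24.


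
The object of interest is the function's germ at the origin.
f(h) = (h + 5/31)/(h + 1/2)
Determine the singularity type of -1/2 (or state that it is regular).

The point is a pole of order 1.

The denominator factor h + 1/2 vanishes at -1/2 and appears to the power 1; the numerator there equals -21/62, nonzero, and no other factor vanishes.
Hence a pole whose order is the multiplicity, 1.


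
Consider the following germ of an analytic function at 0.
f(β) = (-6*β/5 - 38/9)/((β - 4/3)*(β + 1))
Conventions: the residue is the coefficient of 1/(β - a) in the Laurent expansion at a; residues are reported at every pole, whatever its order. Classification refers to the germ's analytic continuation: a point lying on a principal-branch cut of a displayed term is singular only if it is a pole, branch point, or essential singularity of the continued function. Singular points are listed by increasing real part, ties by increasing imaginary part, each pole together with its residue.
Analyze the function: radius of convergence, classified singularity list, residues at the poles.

Radius of convergence at 0: 1.
At -1: a pole of order 1; residue 136/105.
At 4/3: a pole of order 1; residue -262/105.

Denominator factor (β - 4/3): pole of order 1 at 4/3, modulus 4/3.
Denominator factor (β + 1): pole of order 1 at -1, modulus 1.
The radius of convergence is the smallest modulus among the singular points: 1.
At the order-1 pole -1 set g(β) = (β - (-1))*f(β) = (-6*β/5 - 38/9)/(β - 4/3).
Simple pole: residue = g(a) at a = -1, which is 136/105.
At the order-1 pole 4/3 set g(β) = (β - (4/3))*f(β) = (-6*β/5 - 38/9)/(β + 1).
Simple pole: residue = g(a) at a = 4/3, which is -262/105.
List the singular points by increasing real part (a conjugate pair: the negative imaginary part first).


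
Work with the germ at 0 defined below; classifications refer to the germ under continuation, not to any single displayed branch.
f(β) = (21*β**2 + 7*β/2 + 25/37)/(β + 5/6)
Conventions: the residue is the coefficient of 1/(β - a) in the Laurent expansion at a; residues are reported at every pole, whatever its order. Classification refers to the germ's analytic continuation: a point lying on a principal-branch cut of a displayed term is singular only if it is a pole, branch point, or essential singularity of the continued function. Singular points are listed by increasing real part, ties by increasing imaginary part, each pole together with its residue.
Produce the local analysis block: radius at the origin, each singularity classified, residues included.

Denominator factor (β + 5/6): pole of order 1 at -5/6, modulus 5/6.
The radius of convergence is the smallest modulus among the singular points: 5/6.
At the order-1 pole -5/6 set g(β) = (β - (-5/6))*f(β) = 21*β**2 + 7*β/2 + 25/37.
Simple pole: residue = g(a) at a = -5/6, which is 1370/111.

Radius of convergence at 0: 5/6.
At -5/6: a pole of order 1; residue 1370/111.


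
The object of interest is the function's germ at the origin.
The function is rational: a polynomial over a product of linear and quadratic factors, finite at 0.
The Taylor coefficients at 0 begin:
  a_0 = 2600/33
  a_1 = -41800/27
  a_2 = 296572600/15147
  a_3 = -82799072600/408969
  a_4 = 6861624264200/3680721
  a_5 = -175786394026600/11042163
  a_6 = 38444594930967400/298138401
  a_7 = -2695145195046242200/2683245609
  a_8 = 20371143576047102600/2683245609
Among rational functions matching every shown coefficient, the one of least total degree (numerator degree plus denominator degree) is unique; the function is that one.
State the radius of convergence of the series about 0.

No rational of total degree below 7 reproduces all 9 coefficients; solving the [2/5] Pade equations on them gives f(α) = (26*α**2/17 - 7*α/11 + 13/11)/((α + 1/6)**3*(α + 9/5)**2), whose expansion matches every shown term.
Denominator factor (α + 9/5)^2: pole of order 2 at -9/5, modulus 9/5.
Denominator factor (α + 1/6)^3: pole of order 3 at -1/6, modulus 1/6.
The radius of convergence is the smallest modulus among the singular points: 1/6.

The radius of convergence is 1/6.


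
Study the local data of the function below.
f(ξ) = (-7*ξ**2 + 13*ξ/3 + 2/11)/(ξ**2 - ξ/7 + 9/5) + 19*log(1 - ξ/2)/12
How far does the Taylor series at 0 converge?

Denominator factor (ξ**2 - ξ/7 + 9/5): discriminant -1759/245, complex-conjugate roots (1/14) + ((1/70)*sqrt(8795))*i and (1/14) - ((1/70)*sqrt(8795))*i; poles of order 1, moduli (3/5)*sqrt(5) and (3/5)*sqrt(5).
Branch term (19/12)*log(1 - ξ/(2)): its argument vanishes at ξ = 2, a logarithmic branch point, modulus 2.
The radius of convergence is the smallest modulus among the singular points: (3/5)*sqrt(5).

The radius of convergence is (3/5)*sqrt(5).


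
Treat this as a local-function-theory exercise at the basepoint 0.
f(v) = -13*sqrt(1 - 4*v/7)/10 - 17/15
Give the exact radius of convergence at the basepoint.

The radius of convergence is 7/4.

Branch term (-13/10)*sqrt(1 - v/(7/4)): its argument vanishes at v = 7/4, a square-root branch point, modulus 7/4.
The radius of convergence is the smallest modulus among the singular points: 7/4.


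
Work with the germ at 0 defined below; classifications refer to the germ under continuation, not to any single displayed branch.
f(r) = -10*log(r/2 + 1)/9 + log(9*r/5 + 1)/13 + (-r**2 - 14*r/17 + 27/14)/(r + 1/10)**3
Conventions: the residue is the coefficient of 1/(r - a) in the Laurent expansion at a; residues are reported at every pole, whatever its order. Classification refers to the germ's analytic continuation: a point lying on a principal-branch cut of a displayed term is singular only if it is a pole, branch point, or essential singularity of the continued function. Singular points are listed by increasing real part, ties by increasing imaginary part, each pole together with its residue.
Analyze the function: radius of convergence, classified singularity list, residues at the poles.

Denominator factor (r + 1/10)^3: pole of order 3 at -1/10, modulus 1/10.
Branch term (1/13)*log(1 - r/(-5/9)): its argument vanishes at r = -5/9, a logarithmic branch point, modulus 5/9.
Branch term (-10/9)*log(1 - r/(-2)): its argument vanishes at r = -2, a logarithmic branch point, modulus 2.
The radius of convergence is the smallest modulus among the singular points: 1/10.
The branch terms are analytic at -1/10 and contribute nothing to the residue; only the rational part matters.
At the order-3 pole -1/10 set g(r) = (r - (-1/10))^3*(rational part) = -r**2 - 14*r/17 + 27/14.
Order-3 pole: residue = g''(a)/2; g''(-1/10) = -2, so the residue is -1.
List the singular points by increasing real part (a conjugate pair: the negative imaginary part first).

Radius of convergence at 0: 1/10.
At -2: a logarithmic branch point.
At -5/9: a logarithmic branch point.
At -1/10: a pole of order 3; residue -1.


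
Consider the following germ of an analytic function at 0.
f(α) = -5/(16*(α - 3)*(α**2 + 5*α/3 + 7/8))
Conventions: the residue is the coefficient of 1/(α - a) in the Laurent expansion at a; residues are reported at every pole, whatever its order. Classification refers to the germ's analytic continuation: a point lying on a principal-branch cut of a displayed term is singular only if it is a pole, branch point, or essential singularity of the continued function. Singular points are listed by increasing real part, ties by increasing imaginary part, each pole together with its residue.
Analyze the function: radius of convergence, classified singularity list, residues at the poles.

Radius of convergence at 0: (1/4)*sqrt(14).
At (-5/6) - ((1/12)*sqrt(26))*i: a pole of order 1; residue (5/476) + ((115/6188)*sqrt(26))*i.
At (-5/6) + ((1/12)*sqrt(26))*i: a pole of order 1; residue (5/476) - ((115/6188)*sqrt(26))*i.
At 3: a pole of order 1; residue -5/238.
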